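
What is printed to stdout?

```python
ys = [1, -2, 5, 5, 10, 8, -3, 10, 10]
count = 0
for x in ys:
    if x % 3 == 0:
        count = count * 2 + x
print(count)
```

x=1: not %3==0
x=-2: not %3==0
x=5: not %3==0
x=5: not %3==0
x=10: not %3==0
x=8: not %3==0
x=-3: %3==0, count = 0*2+(-3) = -3
x=10: not %3==0
x=10: not %3==0

-3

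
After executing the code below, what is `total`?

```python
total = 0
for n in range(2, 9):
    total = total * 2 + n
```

n=2: total = 0*2+2 = 2
n=3: total = 2*2+3 = 7
n=4: total = 7*2+4 = 18
n=5: total = 18*2+5 = 41
n=6: total = 41*2+6 = 88
n=7: total = 88*2+7 = 183
n=8: total = 183*2+8 = 374

374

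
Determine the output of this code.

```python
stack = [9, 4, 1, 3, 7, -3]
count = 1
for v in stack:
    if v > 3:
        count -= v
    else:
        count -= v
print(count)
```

-20

v=9: >3, count = 1-9 = -8
v=4: >3, count = (-8)-4 = -12
v=1: not >3, count = (-12)-1 = -13
v=3: not >3, count = (-13)-3 = -16
v=7: >3, count = (-16)-7 = -23
v=-3: not >3, count = (-23)-(-3) = -20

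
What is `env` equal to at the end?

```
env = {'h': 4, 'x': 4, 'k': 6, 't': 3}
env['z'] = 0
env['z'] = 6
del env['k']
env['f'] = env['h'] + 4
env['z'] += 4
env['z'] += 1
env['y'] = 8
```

env['z'] = 0 → {'h': 4, 'x': 4, 'k': 6, 't': 3, 'z': 0}
env['z'] = 6 → {'h': 4, 'x': 4, 'k': 6, 't': 3, 'z': 6}
del 'k' → {'h': 4, 'x': 4, 't': 3, 'z': 6}
env['f'] = env['h']+4 = 8 → {'h': 4, 'x': 4, 't': 3, 'z': 6, 'f': 8}
env['z'] = 6+4 = 10 → {'h': 4, 'x': 4, 't': 3, 'z': 10, 'f': 8}
env['z'] = 10+1 = 11 → {'h': 4, 'x': 4, 't': 3, 'z': 11, 'f': 8}
env['y'] = 8 → {'h': 4, 'x': 4, 't': 3, 'z': 11, 'f': 8, 'y': 8}

{'h': 4, 'x': 4, 't': 3, 'z': 11, 'f': 8, 'y': 8}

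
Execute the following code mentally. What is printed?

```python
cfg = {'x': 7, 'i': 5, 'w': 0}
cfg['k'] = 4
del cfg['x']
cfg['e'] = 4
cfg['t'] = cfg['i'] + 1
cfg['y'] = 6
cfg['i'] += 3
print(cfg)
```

{'i': 8, 'w': 0, 'k': 4, 'e': 4, 't': 6, 'y': 6}

cfg['k'] = 4 → {'x': 7, 'i': 5, 'w': 0, 'k': 4}
del 'x' → {'i': 5, 'w': 0, 'k': 4}
cfg['e'] = 4 → {'i': 5, 'w': 0, 'k': 4, 'e': 4}
cfg['t'] = cfg['i']+1 = 6 → {'i': 5, 'w': 0, 'k': 4, 'e': 4, 't': 6}
cfg['y'] = 6 → {'i': 5, 'w': 0, 'k': 4, 'e': 4, 't': 6, 'y': 6}
cfg['i'] = 5+3 = 8 → {'i': 8, 'w': 0, 'k': 4, 'e': 4, 't': 6, 'y': 6}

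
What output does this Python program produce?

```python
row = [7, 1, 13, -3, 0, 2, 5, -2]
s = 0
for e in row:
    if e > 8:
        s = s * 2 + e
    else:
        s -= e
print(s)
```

-5

e=7: not >8, s = 0-7 = -7
e=1: not >8, s = (-7)-1 = -8
e=13: >8, s = (-8)*2+13 = -3
e=-3: not >8, s = (-3)-(-3) = 0
e=0: not >8, s = 0-0 = 0
e=2: not >8, s = 0-2 = -2
e=5: not >8, s = (-2)-5 = -7
e=-2: not >8, s = (-7)-(-2) = -5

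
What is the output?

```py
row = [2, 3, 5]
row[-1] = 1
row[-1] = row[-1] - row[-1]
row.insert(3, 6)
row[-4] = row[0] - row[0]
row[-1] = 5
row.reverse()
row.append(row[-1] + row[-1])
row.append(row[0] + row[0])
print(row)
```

[5, 0, 3, 0, 0, 10]

row[-1] = 1 → [2, 3, 1]
row[-1] = row[-1]-row[-1] = 1-1 = 0 → [2, 3, 0]
insert 6 at 3 → [2, 3, 0, 6]
row[-4] = row[0]-row[0] = 2-2 = 0 → [0, 3, 0, 6]
row[-1] = 5 → [0, 3, 0, 5]
reverse → [5, 0, 3, 0]
append row[-1]+row[-1] = 0+0 = 0 → [5, 0, 3, 0, 0]
append row[0]+row[0] = 5+5 = 10 → [5, 0, 3, 0, 0, 10]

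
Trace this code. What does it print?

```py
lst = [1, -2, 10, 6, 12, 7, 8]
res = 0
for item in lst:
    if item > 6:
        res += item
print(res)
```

37

item=1: not >6
item=-2: not >6
item=10: >6, res = 0+10 = 10
item=6: not >6
item=12: >6, res = 10+12 = 22
item=7: >6, res = 22+7 = 29
item=8: >6, res = 29+8 = 37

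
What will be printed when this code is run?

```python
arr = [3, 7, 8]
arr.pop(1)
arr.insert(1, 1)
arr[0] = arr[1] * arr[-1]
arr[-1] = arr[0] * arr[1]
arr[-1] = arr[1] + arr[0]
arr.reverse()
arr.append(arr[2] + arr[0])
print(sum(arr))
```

pop(1) removes 7 → [3, 8]
insert 1 at 1 → [3, 1, 8]
arr[0] = arr[1]*arr[-1] = 1*8 = 8 → [8, 1, 8]
arr[-1] = arr[0]*arr[1] = 8*1 = 8 → [8, 1, 8]
arr[-1] = arr[1]+arr[0] = 1+8 = 9 → [8, 1, 9]
reverse → [9, 1, 8]
append arr[2]+arr[0] = 8+9 = 17 → [9, 1, 8, 17]
sum = 35

35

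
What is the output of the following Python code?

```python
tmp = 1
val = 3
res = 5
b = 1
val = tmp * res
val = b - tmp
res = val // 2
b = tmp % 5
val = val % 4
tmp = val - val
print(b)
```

val = 1*5 = 5
val = 1-1 = 0
res = 0//2 = 0
b = 1%5 = 1
val = 0%4 = 0
tmp = 0-0 = 0

1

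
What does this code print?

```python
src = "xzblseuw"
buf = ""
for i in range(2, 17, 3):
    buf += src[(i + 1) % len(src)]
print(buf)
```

luzsw

i=2: add src[3]='l' → 'l'
i=5: add src[6]='u' → 'lu'
i=8: add src[1]='z' → 'luz'
i=11: add src[4]='s' → 'luzs'
i=14: add src[7]='w' → 'luzsw'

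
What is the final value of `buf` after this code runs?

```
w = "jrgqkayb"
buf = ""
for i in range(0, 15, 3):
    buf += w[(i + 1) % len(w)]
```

i=0: add w[1]='r' → 'r'
i=3: add w[4]='k' → 'rk'
i=6: add w[7]='b' → 'rkb'
i=9: add w[2]='g' → 'rkbg'
i=12: add w[5]='a' → 'rkbga'

'rkbga'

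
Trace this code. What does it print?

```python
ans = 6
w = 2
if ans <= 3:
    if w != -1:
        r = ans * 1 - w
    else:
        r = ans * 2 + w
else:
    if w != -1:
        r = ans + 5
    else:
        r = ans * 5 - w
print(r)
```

11

ans=6, w=2
ans <= 3 is False; w != -1 is True
→ r = ans + 5 = 11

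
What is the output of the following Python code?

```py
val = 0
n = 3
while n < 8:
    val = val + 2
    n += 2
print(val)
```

n=3: val = 0+2 = 2
n=5: val = 2+2 = 4
n=7: val = 4+2 = 6

6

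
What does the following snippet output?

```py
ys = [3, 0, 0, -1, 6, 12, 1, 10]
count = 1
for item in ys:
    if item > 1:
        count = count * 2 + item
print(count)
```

98

item=3: >1, count = 1*2+3 = 5
item=0: not >1
item=0: not >1
item=-1: not >1
item=6: >1, count = 5*2+6 = 16
item=12: >1, count = 16*2+12 = 44
item=1: not >1
item=10: >1, count = 44*2+10 = 98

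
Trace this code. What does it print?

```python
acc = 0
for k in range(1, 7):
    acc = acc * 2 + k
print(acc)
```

k=1: acc = 0*2+1 = 1
k=2: acc = 1*2+2 = 4
k=3: acc = 4*2+3 = 11
k=4: acc = 11*2+4 = 26
k=5: acc = 26*2+5 = 57
k=6: acc = 57*2+6 = 120

120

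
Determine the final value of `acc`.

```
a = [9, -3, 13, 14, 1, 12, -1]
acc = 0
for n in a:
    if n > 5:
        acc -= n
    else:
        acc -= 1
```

-51

n=9: >5, acc = 0-9 = -9
n=-3: not >5, acc = (-9)-1 = -10
n=13: >5, acc = (-10)-13 = -23
n=14: >5, acc = (-23)-14 = -37
n=1: not >5, acc = (-37)-1 = -38
n=12: >5, acc = (-38)-12 = -50
n=-1: not >5, acc = (-50)-1 = -51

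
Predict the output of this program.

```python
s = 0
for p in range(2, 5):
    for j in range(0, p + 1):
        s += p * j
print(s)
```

p=2,j=0: s = 0+0 = 0
p=2,j=1: s = 0+2 = 2
p=2,j=2: s = 2+4 = 6
p=3,j=0: s = 6+0 = 6
p=3,j=1: s = 6+3 = 9
p=3,j=2: s = 9+6 = 15
p=3,j=3: s = 15+9 = 24
p=4,j=0: s = 24+0 = 24
p=4,j=1: s = 24+4 = 28
p=4,j=2: s = 28+8 = 36
p=4,j=3: s = 36+12 = 48
p=4,j=4: s = 48+16 = 64

64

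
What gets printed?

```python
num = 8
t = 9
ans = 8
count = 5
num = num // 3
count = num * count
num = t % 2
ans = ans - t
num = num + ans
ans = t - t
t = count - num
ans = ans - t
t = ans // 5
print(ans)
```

-10

num = 8//3 = 2
count = 2*5 = 10
num = 9%2 = 1
ans = 8-9 = -1
num = 1+(-1) = 0
ans = 9-9 = 0
t = 10-0 = 10
ans = 0-10 = -10
t = (-10)//5 = -2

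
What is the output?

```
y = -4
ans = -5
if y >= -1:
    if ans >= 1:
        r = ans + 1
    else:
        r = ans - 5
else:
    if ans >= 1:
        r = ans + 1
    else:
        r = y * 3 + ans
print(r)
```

y=-4, ans=-5
y >= -1 is False; ans >= 1 is False
→ r = y * 3 + ans = -17

-17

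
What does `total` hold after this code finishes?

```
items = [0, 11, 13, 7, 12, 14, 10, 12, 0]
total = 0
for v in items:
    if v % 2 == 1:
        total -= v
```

v=0: not odd
v=11: odd, total = 0-11 = -11
v=13: odd, total = (-11)-13 = -24
v=7: odd, total = (-24)-7 = -31
v=12: not odd
v=14: not odd
v=10: not odd
v=12: not odd
v=0: not odd

-31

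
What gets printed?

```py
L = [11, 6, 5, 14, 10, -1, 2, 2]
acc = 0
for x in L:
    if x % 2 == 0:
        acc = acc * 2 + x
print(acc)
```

254

x=11: not even
x=6: even, acc = 0*2+6 = 6
x=5: not even
x=14: even, acc = 6*2+14 = 26
x=10: even, acc = 26*2+10 = 62
x=-1: not even
x=2: even, acc = 62*2+2 = 126
x=2: even, acc = 126*2+2 = 254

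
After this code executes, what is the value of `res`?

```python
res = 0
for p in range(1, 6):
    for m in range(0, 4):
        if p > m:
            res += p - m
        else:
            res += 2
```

p=1,m=0: 1>0, res = 0+1 = 1
p=1,m=1: not 1>1, res = 1+2 = 3
p=1,m=2: not 1>2, res = 3+2 = 5
p=1,m=3: not 1>3, res = 5+2 = 7
p=2,m=0: 2>0, res = 7+2 = 9
p=2,m=1: 2>1, res = 9+1 = 10
p=2,m=2: not 2>2, res = 10+2 = 12
p=2,m=3: not 2>3, res = 12+2 = 14
p=3,m=0: 3>0, res = 14+3 = 17
p=3,m=1: 3>1, res = 17+2 = 19
p=3,m=2: 3>2, res = 19+1 = 20
p=3,m=3: not 3>3, res = 20+2 = 22
p=4,m=0: 4>0, res = 22+4 = 26
p=4,m=1: 4>1, res = 26+3 = 29
p=4,m=2: 4>2, res = 29+2 = 31
p=4,m=3: 4>3, res = 31+1 = 32
p=5,m=0: 5>0, res = 32+5 = 37
p=5,m=1: 5>1, res = 37+4 = 41
p=5,m=2: 5>2, res = 41+3 = 44
p=5,m=3: 5>3, res = 44+2 = 46

46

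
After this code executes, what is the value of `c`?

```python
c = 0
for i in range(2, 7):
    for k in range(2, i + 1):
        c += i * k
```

245

i=2,k=2: c = 0+4 = 4
i=3,k=2: c = 4+6 = 10
i=3,k=3: c = 10+9 = 19
i=4,k=2: c = 19+8 = 27
i=4,k=3: c = 27+12 = 39
i=4,k=4: c = 39+16 = 55
i=5,k=2: c = 55+10 = 65
i=5,k=3: c = 65+15 = 80
i=5,k=4: c = 80+20 = 100
i=5,k=5: c = 100+25 = 125
i=6,k=2: c = 125+12 = 137
i=6,k=3: c = 137+18 = 155
i=6,k=4: c = 155+24 = 179
i=6,k=5: c = 179+30 = 209
i=6,k=6: c = 209+36 = 245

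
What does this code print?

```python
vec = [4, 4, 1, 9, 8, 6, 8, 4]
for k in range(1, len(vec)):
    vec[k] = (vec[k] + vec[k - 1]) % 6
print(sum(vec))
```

19

k=1: vec[1] = (4+4)%6 = 2 → [4, 2, 1, 9, 8, 6, 8, 4]
k=2: vec[2] = (1+2)%6 = 3 → [4, 2, 3, 9, 8, 6, 8, 4]
k=3: vec[3] = (9+3)%6 = 0 → [4, 2, 3, 0, 8, 6, 8, 4]
k=4: vec[4] = (8+0)%6 = 2 → [4, 2, 3, 0, 2, 6, 8, 4]
k=5: vec[5] = (6+2)%6 = 2 → [4, 2, 3, 0, 2, 2, 8, 4]
k=6: vec[6] = (8+2)%6 = 4 → [4, 2, 3, 0, 2, 2, 4, 4]
k=7: vec[7] = (4+4)%6 = 2 → [4, 2, 3, 0, 2, 2, 4, 2]
sum = 19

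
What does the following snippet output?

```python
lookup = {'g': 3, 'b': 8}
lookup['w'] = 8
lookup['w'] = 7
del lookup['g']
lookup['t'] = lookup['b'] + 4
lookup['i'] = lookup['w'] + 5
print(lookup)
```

lookup['w'] = 8 → {'g': 3, 'b': 8, 'w': 8}
lookup['w'] = 7 → {'g': 3, 'b': 8, 'w': 7}
del 'g' → {'b': 8, 'w': 7}
lookup['t'] = lookup['b']+4 = 12 → {'b': 8, 'w': 7, 't': 12}
lookup['i'] = lookup['w']+5 = 12 → {'b': 8, 'w': 7, 't': 12, 'i': 12}

{'b': 8, 'w': 7, 't': 12, 'i': 12}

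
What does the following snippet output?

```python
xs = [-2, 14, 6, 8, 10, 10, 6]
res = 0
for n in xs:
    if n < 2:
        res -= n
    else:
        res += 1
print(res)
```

n=-2: <2, res = 0-(-2) = 2
n=14: not <2, res = 2+1 = 3
n=6: not <2, res = 3+1 = 4
n=8: not <2, res = 4+1 = 5
n=10: not <2, res = 5+1 = 6
n=10: not <2, res = 6+1 = 7
n=6: not <2, res = 7+1 = 8

8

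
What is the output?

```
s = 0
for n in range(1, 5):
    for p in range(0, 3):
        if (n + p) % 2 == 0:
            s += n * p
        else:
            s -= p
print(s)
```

n=1,p=0: odd sum, s = 0-0 = 0
n=1,p=1: even sum, s = 0+1 = 1
n=1,p=2: odd sum, s = 1-2 = -1
n=2,p=0: even sum, s = (-1)+0 = -1
n=2,p=1: odd sum, s = (-1)-1 = -2
n=2,p=2: even sum, s = (-2)+4 = 2
n=3,p=0: odd sum, s = 2-0 = 2
n=3,p=1: even sum, s = 2+3 = 5
n=3,p=2: odd sum, s = 5-2 = 3
n=4,p=0: even sum, s = 3+0 = 3
n=4,p=1: odd sum, s = 3-1 = 2
n=4,p=2: even sum, s = 2+8 = 10

10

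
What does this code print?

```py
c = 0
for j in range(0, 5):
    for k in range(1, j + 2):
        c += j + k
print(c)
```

j=0,k=1: c = 0+1 = 1
j=1,k=1: c = 1+2 = 3
j=1,k=2: c = 3+3 = 6
j=2,k=1: c = 6+3 = 9
j=2,k=2: c = 9+4 = 13
j=2,k=3: c = 13+5 = 18
j=3,k=1: c = 18+4 = 22
j=3,k=2: c = 22+5 = 27
j=3,k=3: c = 27+6 = 33
j=3,k=4: c = 33+7 = 40
j=4,k=1: c = 40+5 = 45
j=4,k=2: c = 45+6 = 51
j=4,k=3: c = 51+7 = 58
j=4,k=4: c = 58+8 = 66
j=4,k=5: c = 66+9 = 75

75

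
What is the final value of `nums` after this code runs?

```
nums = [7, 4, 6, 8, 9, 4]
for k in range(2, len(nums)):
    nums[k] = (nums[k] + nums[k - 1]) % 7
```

[7, 4, 3, 4, 6, 3]

k=2: nums[2] = (6+4)%7 = 3 → [7, 4, 3, 8, 9, 4]
k=3: nums[3] = (8+3)%7 = 4 → [7, 4, 3, 4, 9, 4]
k=4: nums[4] = (9+4)%7 = 6 → [7, 4, 3, 4, 6, 4]
k=5: nums[5] = (4+6)%7 = 3 → [7, 4, 3, 4, 6, 3]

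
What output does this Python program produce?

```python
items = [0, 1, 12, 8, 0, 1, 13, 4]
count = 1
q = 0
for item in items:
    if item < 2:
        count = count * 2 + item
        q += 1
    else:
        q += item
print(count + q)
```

62

item=0: <2, count = 1*2+0 = 2; q=1
item=1: <2, count = 2*2+1 = 5; q=2
item=12: not <2; q=14
item=8: not <2; q=22
item=0: <2, count = 5*2+0 = 10; q=23
item=1: <2, count = 10*2+1 = 21; q=24
item=13: not <2; q=37
item=4: not <2; q=41
count+q = 21+41 = 62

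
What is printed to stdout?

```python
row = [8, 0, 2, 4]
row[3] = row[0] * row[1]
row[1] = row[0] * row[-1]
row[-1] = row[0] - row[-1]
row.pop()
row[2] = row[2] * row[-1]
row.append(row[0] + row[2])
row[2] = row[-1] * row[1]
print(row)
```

[8, 0, 0, 12]

row[3] = row[0]*row[1] = 8*0 = 0 → [8, 0, 2, 0]
row[1] = row[0]*row[-1] = 8*0 = 0 → [8, 0, 2, 0]
row[-1] = row[0]-row[-1] = 8-0 = 8 → [8, 0, 2, 8]
pop() removes 8 → [8, 0, 2]
row[2] = row[2]*row[-1] = 2*2 = 4 → [8, 0, 4]
append row[0]+row[2] = 8+4 = 12 → [8, 0, 4, 12]
row[2] = row[-1]*row[1] = 12*0 = 0 → [8, 0, 0, 12]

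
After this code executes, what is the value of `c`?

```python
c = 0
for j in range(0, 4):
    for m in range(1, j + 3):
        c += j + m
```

60

j=0,m=1: c = 0+1 = 1
j=0,m=2: c = 1+2 = 3
j=1,m=1: c = 3+2 = 5
j=1,m=2: c = 5+3 = 8
j=1,m=3: c = 8+4 = 12
j=2,m=1: c = 12+3 = 15
j=2,m=2: c = 15+4 = 19
j=2,m=3: c = 19+5 = 24
j=2,m=4: c = 24+6 = 30
j=3,m=1: c = 30+4 = 34
j=3,m=2: c = 34+5 = 39
j=3,m=3: c = 39+6 = 45
j=3,m=4: c = 45+7 = 52
j=3,m=5: c = 52+8 = 60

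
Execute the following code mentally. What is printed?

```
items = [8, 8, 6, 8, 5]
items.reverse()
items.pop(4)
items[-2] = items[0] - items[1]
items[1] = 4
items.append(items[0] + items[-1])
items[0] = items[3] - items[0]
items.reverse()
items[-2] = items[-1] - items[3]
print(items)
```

reverse → [5, 8, 6, 8, 8]
pop(4) removes 8 → [5, 8, 6, 8]
items[-2] = items[0]-items[1] = 5-8 = -3 → [5, 8, -3, 8]
items[1] = 4 → [5, 4, -3, 8]
append items[0]+items[-1] = 5+8 = 13 → [5, 4, -3, 8, 13]
items[0] = items[3]-items[0] = 8-5 = 3 → [3, 4, -3, 8, 13]
reverse → [13, 8, -3, 4, 3]
items[-2] = items[-1]-items[3] = 3-4 = -1 → [13, 8, -3, -1, 3]

[13, 8, -3, -1, 3]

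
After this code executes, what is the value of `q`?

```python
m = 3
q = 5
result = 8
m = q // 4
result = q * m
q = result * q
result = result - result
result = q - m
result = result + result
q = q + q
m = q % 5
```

50

m = 5//4 = 1
result = 5*1 = 5
q = 5*5 = 25
result = 5-5 = 0
result = 25-1 = 24
result = 24+24 = 48
q = 25+25 = 50
m = 50%5 = 0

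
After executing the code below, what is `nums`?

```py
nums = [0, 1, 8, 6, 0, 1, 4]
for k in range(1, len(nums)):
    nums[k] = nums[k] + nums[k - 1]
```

[0, 1, 9, 15, 15, 16, 20]

k=1: nums[1] = 1+0 = 1 → [0, 1, 8, 6, 0, 1, 4]
k=2: nums[2] = 8+1 = 9 → [0, 1, 9, 6, 0, 1, 4]
k=3: nums[3] = 6+9 = 15 → [0, 1, 9, 15, 0, 1, 4]
k=4: nums[4] = 0+15 = 15 → [0, 1, 9, 15, 15, 1, 4]
k=5: nums[5] = 1+15 = 16 → [0, 1, 9, 15, 15, 16, 4]
k=6: nums[6] = 4+16 = 20 → [0, 1, 9, 15, 15, 16, 20]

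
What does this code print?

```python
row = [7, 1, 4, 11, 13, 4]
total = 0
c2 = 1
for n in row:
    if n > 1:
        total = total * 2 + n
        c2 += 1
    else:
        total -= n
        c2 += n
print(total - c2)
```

n=7: >1, total = 0*2+7 = 7; c2=2
n=1: not >1, total = 7-1 = 6; c2=3
n=4: >1, total = 6*2+4 = 16; c2=4
n=11: >1, total = 16*2+11 = 43; c2=5
n=13: >1, total = 43*2+13 = 99; c2=6
n=4: >1, total = 99*2+4 = 202; c2=7
total-c2 = 202-7 = 195

195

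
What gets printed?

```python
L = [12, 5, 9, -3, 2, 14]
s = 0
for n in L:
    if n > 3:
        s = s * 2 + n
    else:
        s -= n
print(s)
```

150

n=12: >3, s = 0*2+12 = 12
n=5: >3, s = 12*2+5 = 29
n=9: >3, s = 29*2+9 = 67
n=-3: not >3, s = 67-(-3) = 70
n=2: not >3, s = 70-2 = 68
n=14: >3, s = 68*2+14 = 150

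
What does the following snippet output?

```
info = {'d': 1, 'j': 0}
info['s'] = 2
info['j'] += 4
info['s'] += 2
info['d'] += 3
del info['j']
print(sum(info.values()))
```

8

info['s'] = 2 → {'d': 1, 'j': 0, 's': 2}
info['j'] = 0+4 = 4 → {'d': 1, 'j': 4, 's': 2}
info['s'] = 2+2 = 4 → {'d': 1, 'j': 4, 's': 4}
info['d'] = 1+3 = 4 → {'d': 4, 'j': 4, 's': 4}
del 'j' → {'d': 4, 's': 4}
sum of values = 8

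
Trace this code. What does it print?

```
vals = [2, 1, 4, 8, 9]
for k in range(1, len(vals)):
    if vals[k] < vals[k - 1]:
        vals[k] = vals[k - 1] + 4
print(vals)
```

[2, 6, 10, 14, 18]

k=1: 1<2, vals[1] = 2+4 = 6 → [2, 6, 4, 8, 9]
k=2: 4<6, vals[2] = 6+4 = 10 → [2, 6, 10, 8, 9]
k=3: 8<10, vals[3] = 10+4 = 14 → [2, 6, 10, 14, 9]
k=4: 9<14, vals[4] = 14+4 = 18 → [2, 6, 10, 14, 18]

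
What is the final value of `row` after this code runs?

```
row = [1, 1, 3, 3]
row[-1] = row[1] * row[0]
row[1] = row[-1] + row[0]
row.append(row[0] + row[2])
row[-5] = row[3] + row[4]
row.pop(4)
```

[5, 2, 3, 1]

row[-1] = row[1]*row[0] = 1*1 = 1 → [1, 1, 3, 1]
row[1] = row[-1]+row[0] = 1+1 = 2 → [1, 2, 3, 1]
append row[0]+row[2] = 1+3 = 4 → [1, 2, 3, 1, 4]
row[-5] = row[3]+row[4] = 1+4 = 5 → [5, 2, 3, 1, 4]
pop(4) removes 4 → [5, 2, 3, 1]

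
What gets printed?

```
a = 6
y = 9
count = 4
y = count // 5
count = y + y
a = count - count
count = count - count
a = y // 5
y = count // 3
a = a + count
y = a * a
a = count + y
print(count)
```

y = 4//5 = 0
count = 0+0 = 0
a = 0-0 = 0
count = 0-0 = 0
a = 0//5 = 0
y = 0//3 = 0
a = 0+0 = 0
y = 0*0 = 0
a = 0+0 = 0

0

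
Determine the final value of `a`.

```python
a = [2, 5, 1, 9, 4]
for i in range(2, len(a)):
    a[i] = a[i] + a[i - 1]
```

[2, 5, 6, 15, 19]

i=2: a[2] = 1+5 = 6 → [2, 5, 6, 9, 4]
i=3: a[3] = 9+6 = 15 → [2, 5, 6, 15, 4]
i=4: a[4] = 4+15 = 19 → [2, 5, 6, 15, 19]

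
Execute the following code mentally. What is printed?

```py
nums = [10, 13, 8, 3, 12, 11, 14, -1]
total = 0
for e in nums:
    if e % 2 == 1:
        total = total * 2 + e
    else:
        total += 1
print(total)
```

e=10: not odd, total = 0+1 = 1
e=13: odd, total = 1*2+13 = 15
e=8: not odd, total = 15+1 = 16
e=3: odd, total = 16*2+3 = 35
e=12: not odd, total = 35+1 = 36
e=11: odd, total = 36*2+11 = 83
e=14: not odd, total = 83+1 = 84
e=-1: odd, total = 84*2+(-1) = 167

167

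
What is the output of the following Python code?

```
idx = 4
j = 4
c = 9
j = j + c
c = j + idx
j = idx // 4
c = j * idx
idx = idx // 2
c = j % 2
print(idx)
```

j = 4+9 = 13
c = 13+4 = 17
j = 4//4 = 1
c = 1*4 = 4
idx = 4//2 = 2
c = 1%2 = 1

2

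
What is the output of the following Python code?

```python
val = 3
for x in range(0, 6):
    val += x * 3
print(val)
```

x=0: val = 3+0*3 = 3
x=1: val = 3+1*3 = 6
x=2: val = 6+2*3 = 12
x=3: val = 12+3*3 = 21
x=4: val = 21+4*3 = 33
x=5: val = 33+5*3 = 48

48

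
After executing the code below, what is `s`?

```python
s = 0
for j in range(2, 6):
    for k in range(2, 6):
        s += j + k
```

j=2,k=2: s = 0+4 = 4
j=2,k=3: s = 4+5 = 9
j=2,k=4: s = 9+6 = 15
j=2,k=5: s = 15+7 = 22
j=3,k=2: s = 22+5 = 27
j=3,k=3: s = 27+6 = 33
j=3,k=4: s = 33+7 = 40
j=3,k=5: s = 40+8 = 48
j=4,k=2: s = 48+6 = 54
j=4,k=3: s = 54+7 = 61
j=4,k=4: s = 61+8 = 69
j=4,k=5: s = 69+9 = 78
j=5,k=2: s = 78+7 = 85
j=5,k=3: s = 85+8 = 93
j=5,k=4: s = 93+9 = 102
j=5,k=5: s = 102+10 = 112

112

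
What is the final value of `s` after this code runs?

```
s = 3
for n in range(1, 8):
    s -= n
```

-25

n=1: s = 3-1 = 2
n=2: s = 2-2 = 0
n=3: s = 0-3 = -3
n=4: s = (-3)-4 = -7
n=5: s = (-7)-5 = -12
n=6: s = (-12)-6 = -18
n=7: s = (-18)-7 = -25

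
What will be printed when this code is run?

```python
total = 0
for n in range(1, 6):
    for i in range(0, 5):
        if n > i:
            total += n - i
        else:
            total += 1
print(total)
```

n=1,i=0: 1>0, total = 0+1 = 1
n=1,i=1: not 1>1, total = 1+1 = 2
n=1,i=2: not 1>2, total = 2+1 = 3
n=1,i=3: not 1>3, total = 3+1 = 4
n=1,i=4: not 1>4, total = 4+1 = 5
n=2,i=0: 2>0, total = 5+2 = 7
n=2,i=1: 2>1, total = 7+1 = 8
n=2,i=2: not 2>2, total = 8+1 = 9
n=2,i=3: not 2>3, total = 9+1 = 10
n=2,i=4: not 2>4, total = 10+1 = 11
n=3,i=0: 3>0, total = 11+3 = 14
n=3,i=1: 3>1, total = 14+2 = 16
n=3,i=2: 3>2, total = 16+1 = 17
n=3,i=3: not 3>3, total = 17+1 = 18
n=3,i=4: not 3>4, total = 18+1 = 19
n=4,i=0: 4>0, total = 19+4 = 23
n=4,i=1: 4>1, total = 23+3 = 26
n=4,i=2: 4>2, total = 26+2 = 28
n=4,i=3: 4>3, total = 28+1 = 29
n=4,i=4: not 4>4, total = 29+1 = 30
n=5,i=0: 5>0, total = 30+5 = 35
n=5,i=1: 5>1, total = 35+4 = 39
n=5,i=2: 5>2, total = 39+3 = 42
n=5,i=3: 5>3, total = 42+2 = 44
n=5,i=4: 5>4, total = 44+1 = 45

45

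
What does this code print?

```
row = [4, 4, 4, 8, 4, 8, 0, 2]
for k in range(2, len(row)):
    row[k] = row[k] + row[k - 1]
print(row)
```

[4, 4, 8, 16, 20, 28, 28, 30]

k=2: row[2] = 4+4 = 8 → [4, 4, 8, 8, 4, 8, 0, 2]
k=3: row[3] = 8+8 = 16 → [4, 4, 8, 16, 4, 8, 0, 2]
k=4: row[4] = 4+16 = 20 → [4, 4, 8, 16, 20, 8, 0, 2]
k=5: row[5] = 8+20 = 28 → [4, 4, 8, 16, 20, 28, 0, 2]
k=6: row[6] = 0+28 = 28 → [4, 4, 8, 16, 20, 28, 28, 2]
k=7: row[7] = 2+28 = 30 → [4, 4, 8, 16, 20, 28, 28, 30]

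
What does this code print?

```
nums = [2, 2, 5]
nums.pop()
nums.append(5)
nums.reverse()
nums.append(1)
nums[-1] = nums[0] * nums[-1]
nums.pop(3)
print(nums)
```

[5, 2, 2]

pop() removes 5 → [2, 2]
append 5 → [2, 2, 5]
reverse → [5, 2, 2]
append 1 → [5, 2, 2, 1]
nums[-1] = nums[0]*nums[-1] = 5*1 = 5 → [5, 2, 2, 5]
pop(3) removes 5 → [5, 2, 2]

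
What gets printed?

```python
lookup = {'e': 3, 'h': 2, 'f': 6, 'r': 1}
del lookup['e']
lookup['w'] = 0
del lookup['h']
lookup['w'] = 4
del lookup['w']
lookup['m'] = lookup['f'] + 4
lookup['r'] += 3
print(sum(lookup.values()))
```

20

del 'e' → {'h': 2, 'f': 6, 'r': 1}
lookup['w'] = 0 → {'h': 2, 'f': 6, 'r': 1, 'w': 0}
del 'h' → {'f': 6, 'r': 1, 'w': 0}
lookup['w'] = 4 → {'f': 6, 'r': 1, 'w': 4}
del 'w' → {'f': 6, 'r': 1}
lookup['m'] = lookup['f']+4 = 10 → {'f': 6, 'r': 1, 'm': 10}
lookup['r'] = 1+3 = 4 → {'f': 6, 'r': 4, 'm': 10}
sum of values = 20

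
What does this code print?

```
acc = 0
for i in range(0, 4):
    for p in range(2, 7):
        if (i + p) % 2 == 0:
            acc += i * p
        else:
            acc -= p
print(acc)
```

16

i=0,p=2: even sum, acc = 0+0 = 0
i=0,p=3: odd sum, acc = 0-3 = -3
i=0,p=4: even sum, acc = (-3)+0 = -3
i=0,p=5: odd sum, acc = (-3)-5 = -8
i=0,p=6: even sum, acc = (-8)+0 = -8
i=1,p=2: odd sum, acc = (-8)-2 = -10
i=1,p=3: even sum, acc = (-10)+3 = -7
i=1,p=4: odd sum, acc = (-7)-4 = -11
i=1,p=5: even sum, acc = (-11)+5 = -6
i=1,p=6: odd sum, acc = (-6)-6 = -12
i=2,p=2: even sum, acc = (-12)+4 = -8
i=2,p=3: odd sum, acc = (-8)-3 = -11
i=2,p=4: even sum, acc = (-11)+8 = -3
i=2,p=5: odd sum, acc = (-3)-5 = -8
i=2,p=6: even sum, acc = (-8)+12 = 4
i=3,p=2: odd sum, acc = 4-2 = 2
i=3,p=3: even sum, acc = 2+9 = 11
i=3,p=4: odd sum, acc = 11-4 = 7
i=3,p=5: even sum, acc = 7+15 = 22
i=3,p=6: odd sum, acc = 22-6 = 16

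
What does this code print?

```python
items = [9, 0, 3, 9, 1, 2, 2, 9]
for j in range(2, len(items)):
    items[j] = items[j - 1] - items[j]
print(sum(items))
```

j=2: items[2] = 0-3 = -3 → [9, 0, -3, 9, 1, 2, 2, 9]
j=3: items[3] = (-3)-9 = -12 → [9, 0, -3, -12, 1, 2, 2, 9]
j=4: items[4] = (-12)-1 = -13 → [9, 0, -3, -12, -13, 2, 2, 9]
j=5: items[5] = (-13)-2 = -15 → [9, 0, -3, -12, -13, -15, 2, 9]
j=6: items[6] = (-15)-2 = -17 → [9, 0, -3, -12, -13, -15, -17, 9]
j=7: items[7] = (-17)-9 = -26 → [9, 0, -3, -12, -13, -15, -17, -26]
sum = -77

-77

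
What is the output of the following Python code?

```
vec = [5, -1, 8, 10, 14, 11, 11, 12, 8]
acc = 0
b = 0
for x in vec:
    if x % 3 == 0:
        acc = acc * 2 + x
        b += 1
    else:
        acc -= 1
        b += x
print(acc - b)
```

x=5: not %3==0, acc = 0-1 = -1; b=5
x=-1: not %3==0, acc = (-1)-1 = -2; b=4
x=8: not %3==0, acc = (-2)-1 = -3; b=12
x=10: not %3==0, acc = (-3)-1 = -4; b=22
x=14: not %3==0, acc = (-4)-1 = -5; b=36
x=11: not %3==0, acc = (-5)-1 = -6; b=47
x=11: not %3==0, acc = (-6)-1 = -7; b=58
x=12: %3==0, acc = (-7)*2+12 = -2; b=59
x=8: not %3==0, acc = (-2)-1 = -3; b=67
acc-b = (-3)-67 = -70

-70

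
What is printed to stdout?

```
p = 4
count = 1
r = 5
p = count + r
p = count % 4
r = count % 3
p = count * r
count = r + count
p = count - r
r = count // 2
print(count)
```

p = 1+5 = 6
p = 1%4 = 1
r = 1%3 = 1
p = 1*1 = 1
count = 1+1 = 2
p = 2-1 = 1
r = 2//2 = 1

2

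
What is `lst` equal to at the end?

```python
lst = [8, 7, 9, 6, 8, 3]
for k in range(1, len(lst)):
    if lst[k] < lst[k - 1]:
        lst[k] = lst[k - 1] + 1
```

k=1: 7<8, lst[1] = 8+1 = 9 → [8, 9, 9, 6, 8, 3]
k=2: 9>=9, unchanged → [8, 9, 9, 6, 8, 3]
k=3: 6<9, lst[3] = 9+1 = 10 → [8, 9, 9, 10, 8, 3]
k=4: 8<10, lst[4] = 10+1 = 11 → [8, 9, 9, 10, 11, 3]
k=5: 3<11, lst[5] = 11+1 = 12 → [8, 9, 9, 10, 11, 12]

[8, 9, 9, 10, 11, 12]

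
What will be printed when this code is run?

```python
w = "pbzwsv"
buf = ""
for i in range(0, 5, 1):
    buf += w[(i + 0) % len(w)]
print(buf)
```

pbzws

i=0: add w[0]='p' → 'p'
i=1: add w[1]='b' → 'pb'
i=2: add w[2]='z' → 'pbz'
i=3: add w[3]='w' → 'pbzw'
i=4: add w[4]='s' → 'pbzws'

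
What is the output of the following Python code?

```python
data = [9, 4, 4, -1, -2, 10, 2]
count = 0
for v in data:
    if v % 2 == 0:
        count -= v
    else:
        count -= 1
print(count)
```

v=9: not even, count = 0-1 = -1
v=4: even, count = (-1)-4 = -5
v=4: even, count = (-5)-4 = -9
v=-1: not even, count = (-9)-1 = -10
v=-2: even, count = (-10)-(-2) = -8
v=10: even, count = (-8)-10 = -18
v=2: even, count = (-18)-2 = -20

-20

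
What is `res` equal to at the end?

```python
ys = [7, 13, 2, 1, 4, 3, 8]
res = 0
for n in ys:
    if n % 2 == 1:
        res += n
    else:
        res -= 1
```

21

n=7: odd, res = 0+7 = 7
n=13: odd, res = 7+13 = 20
n=2: not odd, res = 20-1 = 19
n=1: odd, res = 19+1 = 20
n=4: not odd, res = 20-1 = 19
n=3: odd, res = 19+3 = 22
n=8: not odd, res = 22-1 = 21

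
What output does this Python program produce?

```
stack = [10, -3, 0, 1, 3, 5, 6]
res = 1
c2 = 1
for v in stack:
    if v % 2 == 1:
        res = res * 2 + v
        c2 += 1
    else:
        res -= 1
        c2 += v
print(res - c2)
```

-39

v=10: not odd, res = 1-1 = 0; c2=11
v=-3: odd, res = 0*2+(-3) = -3; c2=12
v=0: not odd, res = (-3)-1 = -4; c2=12
v=1: odd, res = (-4)*2+1 = -7; c2=13
v=3: odd, res = (-7)*2+3 = -11; c2=14
v=5: odd, res = (-11)*2+5 = -17; c2=15
v=6: not odd, res = (-17)-1 = -18; c2=21
res-c2 = (-18)-21 = -39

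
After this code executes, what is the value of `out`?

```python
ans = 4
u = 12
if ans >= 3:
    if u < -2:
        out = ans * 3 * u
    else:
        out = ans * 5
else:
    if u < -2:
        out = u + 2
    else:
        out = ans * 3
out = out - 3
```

17

ans=4, u=12
ans >= 3 is True; u < -2 is False
→ out = ans * 5 = 20
out = 20-3 = 17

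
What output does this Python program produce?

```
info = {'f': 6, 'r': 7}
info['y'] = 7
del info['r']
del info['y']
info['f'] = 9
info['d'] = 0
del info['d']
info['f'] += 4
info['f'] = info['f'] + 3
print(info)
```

{'f': 16}

info['y'] = 7 → {'f': 6, 'r': 7, 'y': 7}
del 'r' → {'f': 6, 'y': 7}
del 'y' → {'f': 6}
info['f'] = 9 → {'f': 9}
info['d'] = 0 → {'f': 9, 'd': 0}
del 'd' → {'f': 9}
info['f'] = 9+4 = 13 → {'f': 13}
info['f'] = info['f']+3 = 16 → {'f': 16}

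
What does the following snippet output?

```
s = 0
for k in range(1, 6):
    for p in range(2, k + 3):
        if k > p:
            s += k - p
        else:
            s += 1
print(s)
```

24

k=1,p=2: not 1>2, s = 0+1 = 1
k=1,p=3: not 1>3, s = 1+1 = 2
k=2,p=2: not 2>2, s = 2+1 = 3
k=2,p=3: not 2>3, s = 3+1 = 4
k=2,p=4: not 2>4, s = 4+1 = 5
k=3,p=2: 3>2, s = 5+1 = 6
k=3,p=3: not 3>3, s = 6+1 = 7
k=3,p=4: not 3>4, s = 7+1 = 8
k=3,p=5: not 3>5, s = 8+1 = 9
k=4,p=2: 4>2, s = 9+2 = 11
k=4,p=3: 4>3, s = 11+1 = 12
k=4,p=4: not 4>4, s = 12+1 = 13
k=4,p=5: not 4>5, s = 13+1 = 14
k=4,p=6: not 4>6, s = 14+1 = 15
k=5,p=2: 5>2, s = 15+3 = 18
k=5,p=3: 5>3, s = 18+2 = 20
k=5,p=4: 5>4, s = 20+1 = 21
k=5,p=5: not 5>5, s = 21+1 = 22
k=5,p=6: not 5>6, s = 22+1 = 23
k=5,p=7: not 5>7, s = 23+1 = 24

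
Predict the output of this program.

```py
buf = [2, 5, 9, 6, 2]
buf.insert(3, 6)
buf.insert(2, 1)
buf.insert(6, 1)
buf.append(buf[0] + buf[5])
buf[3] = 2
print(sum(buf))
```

33

insert 6 at 3 → [2, 5, 9, 6, 6, 2]
insert 1 at 2 → [2, 5, 1, 9, 6, 6, 2]
insert 1 at 6 → [2, 5, 1, 9, 6, 6, 1, 2]
append buf[0]+buf[5] = 2+6 = 8 → [2, 5, 1, 9, 6, 6, 1, 2, 8]
buf[3] = 2 → [2, 5, 1, 2, 6, 6, 1, 2, 8]
sum = 33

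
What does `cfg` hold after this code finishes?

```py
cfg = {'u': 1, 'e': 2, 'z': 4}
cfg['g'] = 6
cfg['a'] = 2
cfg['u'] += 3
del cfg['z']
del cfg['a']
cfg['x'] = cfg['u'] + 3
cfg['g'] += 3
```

cfg['g'] = 6 → {'u': 1, 'e': 2, 'z': 4, 'g': 6}
cfg['a'] = 2 → {'u': 1, 'e': 2, 'z': 4, 'g': 6, 'a': 2}
cfg['u'] = 1+3 = 4 → {'u': 4, 'e': 2, 'z': 4, 'g': 6, 'a': 2}
del 'z' → {'u': 4, 'e': 2, 'g': 6, 'a': 2}
del 'a' → {'u': 4, 'e': 2, 'g': 6}
cfg['x'] = cfg['u']+3 = 7 → {'u': 4, 'e': 2, 'g': 6, 'x': 7}
cfg['g'] = 6+3 = 9 → {'u': 4, 'e': 2, 'g': 9, 'x': 7}

{'u': 4, 'e': 2, 'g': 9, 'x': 7}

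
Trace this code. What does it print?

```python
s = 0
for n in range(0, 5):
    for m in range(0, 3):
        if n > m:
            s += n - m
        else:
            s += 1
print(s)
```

n=0,m=0: not 0>0, s = 0+1 = 1
n=0,m=1: not 0>1, s = 1+1 = 2
n=0,m=2: not 0>2, s = 2+1 = 3
n=1,m=0: 1>0, s = 3+1 = 4
n=1,m=1: not 1>1, s = 4+1 = 5
n=1,m=2: not 1>2, s = 5+1 = 6
n=2,m=0: 2>0, s = 6+2 = 8
n=2,m=1: 2>1, s = 8+1 = 9
n=2,m=2: not 2>2, s = 9+1 = 10
n=3,m=0: 3>0, s = 10+3 = 13
n=3,m=1: 3>1, s = 13+2 = 15
n=3,m=2: 3>2, s = 15+1 = 16
n=4,m=0: 4>0, s = 16+4 = 20
n=4,m=1: 4>1, s = 20+3 = 23
n=4,m=2: 4>2, s = 23+2 = 25

25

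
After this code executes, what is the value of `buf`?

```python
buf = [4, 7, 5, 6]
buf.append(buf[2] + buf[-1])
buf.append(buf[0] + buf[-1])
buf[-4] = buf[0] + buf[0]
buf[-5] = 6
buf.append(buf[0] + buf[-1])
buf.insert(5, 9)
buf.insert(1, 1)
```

[4, 1, 6, 8, 6, 11, 9, 15, 19]

append buf[2]+buf[-1] = 5+6 = 11 → [4, 7, 5, 6, 11]
append buf[0]+buf[-1] = 4+11 = 15 → [4, 7, 5, 6, 11, 15]
buf[-4] = buf[0]+buf[0] = 4+4 = 8 → [4, 7, 8, 6, 11, 15]
buf[-5] = 6 → [4, 6, 8, 6, 11, 15]
append buf[0]+buf[-1] = 4+15 = 19 → [4, 6, 8, 6, 11, 15, 19]
insert 9 at 5 → [4, 6, 8, 6, 11, 9, 15, 19]
insert 1 at 1 → [4, 1, 6, 8, 6, 11, 9, 15, 19]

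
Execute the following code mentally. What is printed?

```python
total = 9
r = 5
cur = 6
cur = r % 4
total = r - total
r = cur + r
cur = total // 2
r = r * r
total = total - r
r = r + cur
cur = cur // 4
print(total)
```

-40

cur = 5%4 = 1
total = 5-9 = -4
r = 1+5 = 6
cur = (-4)//2 = -2
r = 6*6 = 36
total = (-4)-36 = -40
r = 36+(-2) = 34
cur = (-2)//4 = -1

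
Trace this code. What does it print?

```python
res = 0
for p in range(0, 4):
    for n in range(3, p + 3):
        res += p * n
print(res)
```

p=1,n=3: res = 0+3 = 3
p=2,n=3: res = 3+6 = 9
p=2,n=4: res = 9+8 = 17
p=3,n=3: res = 17+9 = 26
p=3,n=4: res = 26+12 = 38
p=3,n=5: res = 38+15 = 53

53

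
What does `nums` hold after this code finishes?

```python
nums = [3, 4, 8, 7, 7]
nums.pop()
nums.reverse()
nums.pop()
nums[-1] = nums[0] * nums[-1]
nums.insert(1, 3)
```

[7, 3, 8, 28]

pop() removes 7 → [3, 4, 8, 7]
reverse → [7, 8, 4, 3]
pop() removes 3 → [7, 8, 4]
nums[-1] = nums[0]*nums[-1] = 7*4 = 28 → [7, 8, 28]
insert 3 at 1 → [7, 3, 8, 28]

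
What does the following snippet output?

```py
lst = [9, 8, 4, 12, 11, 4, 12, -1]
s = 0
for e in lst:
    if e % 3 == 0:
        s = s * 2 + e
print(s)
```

e=9: %3==0, s = 0*2+9 = 9
e=8: not %3==0
e=4: not %3==0
e=12: %3==0, s = 9*2+12 = 30
e=11: not %3==0
e=4: not %3==0
e=12: %3==0, s = 30*2+12 = 72
e=-1: not %3==0

72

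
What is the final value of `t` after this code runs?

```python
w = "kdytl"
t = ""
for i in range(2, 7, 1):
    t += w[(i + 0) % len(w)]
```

i=2: add w[2]='y' → 'y'
i=3: add w[3]='t' → 'yt'
i=4: add w[4]='l' → 'ytl'
i=5: add w[0]='k' → 'ytlk'
i=6: add w[1]='d' → 'ytlkd'

'ytlkd'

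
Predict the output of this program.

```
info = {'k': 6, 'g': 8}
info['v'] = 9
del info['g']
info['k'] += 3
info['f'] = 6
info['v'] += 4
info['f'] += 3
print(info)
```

info['v'] = 9 → {'k': 6, 'g': 8, 'v': 9}
del 'g' → {'k': 6, 'v': 9}
info['k'] = 6+3 = 9 → {'k': 9, 'v': 9}
info['f'] = 6 → {'k': 9, 'v': 9, 'f': 6}
info['v'] = 9+4 = 13 → {'k': 9, 'v': 13, 'f': 6}
info['f'] = 6+3 = 9 → {'k': 9, 'v': 13, 'f': 9}

{'k': 9, 'v': 13, 'f': 9}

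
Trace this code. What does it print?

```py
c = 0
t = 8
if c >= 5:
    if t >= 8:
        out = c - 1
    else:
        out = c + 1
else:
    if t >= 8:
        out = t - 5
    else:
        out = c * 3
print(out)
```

c=0, t=8
c >= 5 is False; t >= 8 is True
→ out = t - 5 = 3

3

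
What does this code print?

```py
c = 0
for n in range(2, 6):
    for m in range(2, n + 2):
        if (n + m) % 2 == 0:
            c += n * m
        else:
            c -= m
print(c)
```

n=2,m=2: even sum, c = 0+4 = 4
n=2,m=3: odd sum, c = 4-3 = 1
n=3,m=2: odd sum, c = 1-2 = -1
n=3,m=3: even sum, c = (-1)+9 = 8
n=3,m=4: odd sum, c = 8-4 = 4
n=4,m=2: even sum, c = 4+8 = 12
n=4,m=3: odd sum, c = 12-3 = 9
n=4,m=4: even sum, c = 9+16 = 25
n=4,m=5: odd sum, c = 25-5 = 20
n=5,m=2: odd sum, c = 20-2 = 18
n=5,m=3: even sum, c = 18+15 = 33
n=5,m=4: odd sum, c = 33-4 = 29
n=5,m=5: even sum, c = 29+25 = 54
n=5,m=6: odd sum, c = 54-6 = 48

48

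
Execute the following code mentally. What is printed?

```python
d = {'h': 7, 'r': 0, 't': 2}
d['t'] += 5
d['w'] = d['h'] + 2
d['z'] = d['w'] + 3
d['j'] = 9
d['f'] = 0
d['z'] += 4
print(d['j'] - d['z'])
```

-7

d['t'] = 2+5 = 7 → {'h': 7, 'r': 0, 't': 7}
d['w'] = d['h']+2 = 9 → {'h': 7, 'r': 0, 't': 7, 'w': 9}
d['z'] = d['w']+3 = 12 → {'h': 7, 'r': 0, 't': 7, 'w': 9, 'z': 12}
d['j'] = 9 → {'h': 7, 'r': 0, 't': 7, 'w': 9, 'z': 12, 'j': 9}
d['f'] = 0 → {'h': 7, 'r': 0, 't': 7, 'w': 9, 'z': 12, 'j': 9, 'f': 0}
d['z'] = 12+4 = 16 → {'h': 7, 'r': 0, 't': 7, 'w': 9, 'z': 16, 'j': 9, 'f': 0}
d['j']-d['z'] = 9-16 = -7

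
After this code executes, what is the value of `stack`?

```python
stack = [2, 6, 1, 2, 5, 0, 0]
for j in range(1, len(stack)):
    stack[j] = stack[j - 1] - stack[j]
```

[2, -4, -5, -7, -12, -12, -12]

j=1: stack[1] = 2-6 = -4 → [2, -4, 1, 2, 5, 0, 0]
j=2: stack[2] = (-4)-1 = -5 → [2, -4, -5, 2, 5, 0, 0]
j=3: stack[3] = (-5)-2 = -7 → [2, -4, -5, -7, 5, 0, 0]
j=4: stack[4] = (-7)-5 = -12 → [2, -4, -5, -7, -12, 0, 0]
j=5: stack[5] = (-12)-0 = -12 → [2, -4, -5, -7, -12, -12, 0]
j=6: stack[6] = (-12)-0 = -12 → [2, -4, -5, -7, -12, -12, -12]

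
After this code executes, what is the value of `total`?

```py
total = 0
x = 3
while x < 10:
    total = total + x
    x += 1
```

42

x=3: total = 0+3 = 3
x=4: total = 3+4 = 7
x=5: total = 7+5 = 12
x=6: total = 12+6 = 18
x=7: total = 18+7 = 25
x=8: total = 25+8 = 33
x=9: total = 33+9 = 42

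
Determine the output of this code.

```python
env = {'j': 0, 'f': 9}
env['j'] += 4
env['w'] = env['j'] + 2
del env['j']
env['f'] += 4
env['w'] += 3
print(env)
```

env['j'] = 0+4 = 4 → {'j': 4, 'f': 9}
env['w'] = env['j']+2 = 6 → {'j': 4, 'f': 9, 'w': 6}
del 'j' → {'f': 9, 'w': 6}
env['f'] = 9+4 = 13 → {'f': 13, 'w': 6}
env['w'] = 6+3 = 9 → {'f': 13, 'w': 9}

{'f': 13, 'w': 9}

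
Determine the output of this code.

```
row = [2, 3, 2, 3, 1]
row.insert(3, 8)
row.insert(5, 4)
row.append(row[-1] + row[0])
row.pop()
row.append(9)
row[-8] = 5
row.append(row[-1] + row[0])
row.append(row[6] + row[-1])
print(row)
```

[5, 3, 2, 8, 3, 4, 1, 9, 14, 15]

insert 8 at 3 → [2, 3, 2, 8, 3, 1]
insert 4 at 5 → [2, 3, 2, 8, 3, 4, 1]
append row[-1]+row[0] = 1+2 = 3 → [2, 3, 2, 8, 3, 4, 1, 3]
pop() removes 3 → [2, 3, 2, 8, 3, 4, 1]
append 9 → [2, 3, 2, 8, 3, 4, 1, 9]
row[-8] = 5 → [5, 3, 2, 8, 3, 4, 1, 9]
append row[-1]+row[0] = 9+5 = 14 → [5, 3, 2, 8, 3, 4, 1, 9, 14]
append row[6]+row[-1] = 1+14 = 15 → [5, 3, 2, 8, 3, 4, 1, 9, 14, 15]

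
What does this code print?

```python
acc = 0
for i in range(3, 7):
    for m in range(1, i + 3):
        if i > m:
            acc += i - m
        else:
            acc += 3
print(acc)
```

70

i=3,m=1: 3>1, acc = 0+2 = 2
i=3,m=2: 3>2, acc = 2+1 = 3
i=3,m=3: not 3>3, acc = 3+3 = 6
i=3,m=4: not 3>4, acc = 6+3 = 9
i=3,m=5: not 3>5, acc = 9+3 = 12
i=4,m=1: 4>1, acc = 12+3 = 15
i=4,m=2: 4>2, acc = 15+2 = 17
i=4,m=3: 4>3, acc = 17+1 = 18
i=4,m=4: not 4>4, acc = 18+3 = 21
i=4,m=5: not 4>5, acc = 21+3 = 24
i=4,m=6: not 4>6, acc = 24+3 = 27
i=5,m=1: 5>1, acc = 27+4 = 31
i=5,m=2: 5>2, acc = 31+3 = 34
i=5,m=3: 5>3, acc = 34+2 = 36
i=5,m=4: 5>4, acc = 36+1 = 37
i=5,m=5: not 5>5, acc = 37+3 = 40
i=5,m=6: not 5>6, acc = 40+3 = 43
i=5,m=7: not 5>7, acc = 43+3 = 46
i=6,m=1: 6>1, acc = 46+5 = 51
i=6,m=2: 6>2, acc = 51+4 = 55
i=6,m=3: 6>3, acc = 55+3 = 58
i=6,m=4: 6>4, acc = 58+2 = 60
i=6,m=5: 6>5, acc = 60+1 = 61
i=6,m=6: not 6>6, acc = 61+3 = 64
i=6,m=7: not 6>7, acc = 64+3 = 67
i=6,m=8: not 6>8, acc = 67+3 = 70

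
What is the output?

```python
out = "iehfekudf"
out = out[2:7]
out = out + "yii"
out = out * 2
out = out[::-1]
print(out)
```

slice [2:7] → 'hfeku'
+ 'yii' → 'hfekuyii'
repeat ×2 → 'hfekuyiihfekuyii'
reverse → 'iiyukefhiiyukefh'

iiyukefhiiyukefh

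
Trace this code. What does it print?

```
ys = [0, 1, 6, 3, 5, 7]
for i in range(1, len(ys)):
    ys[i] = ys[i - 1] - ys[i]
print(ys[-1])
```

i=1: ys[1] = 0-1 = -1 → [0, -1, 6, 3, 5, 7]
i=2: ys[2] = (-1)-6 = -7 → [0, -1, -7, 3, 5, 7]
i=3: ys[3] = (-7)-3 = -10 → [0, -1, -7, -10, 5, 7]
i=4: ys[4] = (-10)-5 = -15 → [0, -1, -7, -10, -15, 7]
i=5: ys[5] = (-15)-7 = -22 → [0, -1, -7, -10, -15, -22]

-22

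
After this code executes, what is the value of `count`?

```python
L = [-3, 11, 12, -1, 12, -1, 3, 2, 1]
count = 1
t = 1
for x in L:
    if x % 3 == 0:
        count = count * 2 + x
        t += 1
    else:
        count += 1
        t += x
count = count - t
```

x=-3: %3==0, count = 1*2+(-3) = -1; t=2
x=11: not %3==0, count = (-1)+1 = 0; t=13
x=12: %3==0, count = 0*2+12 = 12; t=14
x=-1: not %3==0, count = 12+1 = 13; t=13
x=12: %3==0, count = 13*2+12 = 38; t=14
x=-1: not %3==0, count = 38+1 = 39; t=13
x=3: %3==0, count = 39*2+3 = 81; t=14
x=2: not %3==0, count = 81+1 = 82; t=16
x=1: not %3==0, count = 82+1 = 83; t=17
count-t = 83-17 = 66

66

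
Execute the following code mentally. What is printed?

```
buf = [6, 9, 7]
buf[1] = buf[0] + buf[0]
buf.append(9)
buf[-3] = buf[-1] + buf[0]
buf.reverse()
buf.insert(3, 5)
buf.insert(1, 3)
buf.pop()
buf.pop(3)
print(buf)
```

buf[1] = buf[0]+buf[0] = 6+6 = 12 → [6, 12, 7]
append 9 → [6, 12, 7, 9]
buf[-3] = buf[-1]+buf[0] = 9+6 = 15 → [6, 15, 7, 9]
reverse → [9, 7, 15, 6]
insert 5 at 3 → [9, 7, 15, 5, 6]
insert 3 at 1 → [9, 3, 7, 15, 5, 6]
pop() removes 6 → [9, 3, 7, 15, 5]
pop(3) removes 15 → [9, 3, 7, 5]

[9, 3, 7, 5]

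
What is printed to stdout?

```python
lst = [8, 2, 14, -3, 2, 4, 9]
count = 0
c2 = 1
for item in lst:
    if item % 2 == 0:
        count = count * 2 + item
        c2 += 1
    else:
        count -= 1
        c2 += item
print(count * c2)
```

2436

item=8: even, count = 0*2+8 = 8; c2=2
item=2: even, count = 8*2+2 = 18; c2=3
item=14: even, count = 18*2+14 = 50; c2=4
item=-3: not even, count = 50-1 = 49; c2=1
item=2: even, count = 49*2+2 = 100; c2=2
item=4: even, count = 100*2+4 = 204; c2=3
item=9: not even, count = 204-1 = 203; c2=12
count*c2 = 203*12 = 2436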